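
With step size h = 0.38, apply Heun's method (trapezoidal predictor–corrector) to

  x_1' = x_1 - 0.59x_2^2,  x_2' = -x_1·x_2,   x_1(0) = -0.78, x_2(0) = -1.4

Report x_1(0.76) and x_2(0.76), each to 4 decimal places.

-4.7694, -5.2550

Heun on (x_1,x_2): k1 = f(s_n, state_n); k2 = f(s_n + h, state_n + h·k1); state_{n+1} = state_n + (h/2)·(k1 + k2).
0.000000: (-0.780000, -1.400000)
  k1 = (-1.936400, -1.092000)
  predictor → (-1.515832, -1.814960)
  k2 = (-3.459339, -2.751174)
  → (-1.805190, -2.130203)
0.380000: (-1.805190, -2.130203)
  k1 = (-4.482472, -3.845422)
  predictor → (-3.508530, -3.591464)
  k2 = (-11.118710, -12.600757)
  → (-4.769415, -5.254977)
(x_1(0.76), x_2(0.76)) ≈ (-4.7694, -5.2550)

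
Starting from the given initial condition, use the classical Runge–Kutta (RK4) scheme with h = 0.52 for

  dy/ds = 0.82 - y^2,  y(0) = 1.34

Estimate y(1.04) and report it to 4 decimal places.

RK4: k1 = f(s_n, y_n); k2 = f(s_n + h/2, y_n + (h/2)·k1); k3 = f(s_n + h/2, y_n + (h/2)·k2); k4 = f(s_n + h, y_n + h·k3); y_{n+1} = y_n + (h/6)·(k1 + 2k2 + 2k3 + k4).
s=0.000000, y=1.340000:
  k1 = f(0.000000, 1.340000) = -0.975600
  k2 = f(0.260000, 1.086344) = -0.360143
  k3 = f(0.260000, 1.246363) = -0.733420
  k4 = f(0.520000, 0.958622) = -0.098955
  y ← 1.340000 + (0.52/6)·(k1 + 2k2 + 2k3 + k4) = 1.057321
s=0.520000, y=1.057321:
  k1 = f(0.520000, 1.057321) = -0.297927
  k2 = f(0.780000, 0.979860) = -0.140125
  k3 = f(0.780000, 1.020888) = -0.222213
  k4 = f(1.040000, 0.941770) = -0.066931
  y ← 1.057321 + (0.52/6)·(k1 + 2k2 + 2k3 + k4) = 0.962895
y(1.04) ≈ 0.9629

0.9629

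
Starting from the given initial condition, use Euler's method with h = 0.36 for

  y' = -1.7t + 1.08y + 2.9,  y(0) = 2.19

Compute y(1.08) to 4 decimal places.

9.6272

Euler: y_{n+1} = y_n + h·f(t_n, y_n).
t=0.000000, y=2.190000: f=5.265200 → y ← 2.190000 + 0.36·5.265200 = 4.085472
t=0.360000, y=4.085472: f=6.700310 → y ← 4.085472 + 0.36·6.700310 = 6.497584
t=0.720000, y=6.497584: f=8.693390 → y ← 6.497584 + 0.36·8.693390 = 9.627204
y(1.08) ≈ 9.6272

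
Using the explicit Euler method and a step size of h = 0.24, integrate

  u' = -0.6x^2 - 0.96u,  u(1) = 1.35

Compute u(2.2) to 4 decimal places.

-0.8548

Euler: u_{n+1} = u_n + h·f(x_n, u_n).
x=1.000000, u=1.350000: f=-1.896000 → u ← 1.350000 + 0.24·(-1.896000) = 0.894960
x=1.240000, u=0.894960: f=-1.781722 → u ← 0.894960 + 0.24·(-1.781722) = 0.467347
x=1.480000, u=0.467347: f=-1.762893 → u ← 0.467347 + 0.24·(-1.762893) = 0.044253
x=1.720000, u=0.044253: f=-1.817522 → u ← 0.044253 + 0.24·(-1.817522) = -0.391953
x=1.960000, u=-0.391953: f=-1.928685 → u ← -0.391953 + 0.24·(-1.928685) = -0.854837
u(2.2) ≈ -0.8548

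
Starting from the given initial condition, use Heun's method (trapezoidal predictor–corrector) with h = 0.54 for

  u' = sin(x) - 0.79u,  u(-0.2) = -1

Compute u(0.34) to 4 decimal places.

-0.6051

Heun: k1 = f(x_n, u_n); k2 = f(x_n + h, u_n + h·k1); u_{n+1} = u_n + (h/2)·(k1 + k2).
x=-0.200000, u=-1.000000:
  k1 = f(-0.200000, -1.000000) = 0.591331
  k2 = f(0.340000, -0.680681) = 0.871225
  u ← -1.000000 + (0.54/2)·(0.591331 + 0.871225) = -0.605110
u(0.34) ≈ -0.6051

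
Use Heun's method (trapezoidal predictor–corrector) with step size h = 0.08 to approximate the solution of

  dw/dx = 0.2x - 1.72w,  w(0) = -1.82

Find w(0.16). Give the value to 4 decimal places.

-1.3811

Heun: k1 = f(x_n, w_n); k2 = f(x_n + h, w_n + h·k1); w_{n+1} = w_n + (h/2)·(k1 + k2).
x=0.000000, w=-1.820000:
  k1 = f(0.000000, -1.820000) = 3.130400
  k2 = f(0.080000, -1.569568) = 2.715657
  w ← -1.820000 + (0.08/2)·(3.130400 + 2.715657) = -1.586158
x=0.080000, w=-1.586158:
  k1 = f(0.080000, -1.586158) = 2.744191
  k2 = f(0.160000, -1.366622) = 2.382591
  w ← -1.586158 + (0.08/2)·(2.744191 + 2.382591) = -1.381086
w(0.16) ≈ -1.3811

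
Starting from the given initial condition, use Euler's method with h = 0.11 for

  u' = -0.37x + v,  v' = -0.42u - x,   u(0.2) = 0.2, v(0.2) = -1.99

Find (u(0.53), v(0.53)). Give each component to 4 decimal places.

Euler on (u,v): u_{n+1} = u_n + h·u', v_{n+1} = v_n + h·v'.
0.200000: (0.200000, -1.990000); f=(-2.064000, -0.284000) → (-0.027040, -2.021240)
0.310000: (-0.027040, -2.021240); f=(-2.135940, -0.298643) → (-0.261993, -2.054091)
0.420000: (-0.261993, -2.054091); f=(-2.209491, -0.309963) → (-0.505037, -2.088187)
(u(0.53), v(0.53)) ≈ (-0.5050, -2.0882)

-0.5050, -2.0882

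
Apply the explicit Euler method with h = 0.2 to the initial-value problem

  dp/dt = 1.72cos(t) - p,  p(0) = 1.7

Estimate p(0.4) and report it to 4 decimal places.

Euler: p_{n+1} = p_n + h·f(t_n, p_n).
t=0.000000, p=1.700000: f=0.020000 → p ← 1.700000 + 0.2·0.020000 = 1.704000
t=0.200000, p=1.704000: f=-0.018285 → p ← 1.704000 + 0.2·(-0.018285) = 1.700343
p(0.4) ≈ 1.7003

1.7003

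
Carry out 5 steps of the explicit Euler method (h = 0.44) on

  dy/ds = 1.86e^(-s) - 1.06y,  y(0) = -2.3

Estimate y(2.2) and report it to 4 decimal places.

0.4010

Euler: y_{n+1} = y_n + h·f(s_n, y_n).
s=0.000000, y=-2.300000: f=4.298000 → y ← -2.300000 + 0.44·4.298000 = -0.408880
s=0.440000, y=-0.408880: f=1.631321 → y ← -0.408880 + 0.44·1.631321 = 0.308901
s=0.880000, y=0.308901: f=0.444061 → y ← 0.308901 + 0.44·0.444061 = 0.504288
s=1.320000, y=0.504288: f=-0.037674 → y ← 0.504288 + 0.44·(-0.037674) = 0.487712
s=1.760000, y=0.487712: f=-0.196971 → y ← 0.487712 + 0.44·(-0.196971) = 0.401044
y(2.2) ≈ 0.4010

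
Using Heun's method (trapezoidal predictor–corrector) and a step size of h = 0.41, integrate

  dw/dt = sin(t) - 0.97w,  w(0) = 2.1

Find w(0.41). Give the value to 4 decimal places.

1.5126

Heun: k1 = f(t_n, w_n); k2 = f(t_n + h, w_n + h·k1); w_{n+1} = w_n + (h/2)·(k1 + k2).
t=0.000000, w=2.100000:
  k1 = f(0.000000, 2.100000) = -2.037000
  k2 = f(0.410000, 1.264830) = -0.828276
  w ← 2.100000 + (0.41/2)·(-2.037000 + (-0.828276)) = 1.512618
w(0.41) ≈ 1.5126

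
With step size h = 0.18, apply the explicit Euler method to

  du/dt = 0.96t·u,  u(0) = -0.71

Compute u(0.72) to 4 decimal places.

Euler: u_{n+1} = u_n + h·f(t_n, u_n).
t=0.000000, u=-0.710000: f=0.000000 → u ← -0.710000 + 0.18·0.000000 = -0.710000
t=0.180000, u=-0.710000: f=-0.122688 → u ← -0.710000 + 0.18·(-0.122688) = -0.732084
t=0.360000, u=-0.732084: f=-0.253008 → u ← -0.732084 + 0.18·(-0.253008) = -0.777625
t=0.540000, u=-0.777625: f=-0.403121 → u ← -0.777625 + 0.18·(-0.403121) = -0.850187
u(0.72) ≈ -0.8502

-0.8502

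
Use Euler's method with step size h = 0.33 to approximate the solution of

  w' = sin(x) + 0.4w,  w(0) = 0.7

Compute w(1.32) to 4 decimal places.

1.7914

Euler: w_{n+1} = w_n + h·f(x_n, w_n).
x=0.000000, w=0.700000: f=0.280000 → w ← 0.700000 + 0.33·0.280000 = 0.792400
x=0.330000, w=0.792400: f=0.641003 → w ← 0.792400 + 0.33·0.641003 = 1.003931
x=0.660000, w=1.003931: f=1.014689 → w ← 1.003931 + 0.33·1.014689 = 1.338778
x=0.990000, w=1.338778: f=1.371537 → w ← 1.338778 + 0.33·1.371537 = 1.791386
w(1.32) ≈ 1.7914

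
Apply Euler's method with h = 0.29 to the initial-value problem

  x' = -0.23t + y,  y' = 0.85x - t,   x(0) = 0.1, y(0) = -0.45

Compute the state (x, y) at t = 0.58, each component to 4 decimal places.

Euler on (x,y): x_{n+1} = x_n + h·x', y_{n+1} = y_n + h·y'.
0.000000: (0.100000, -0.450000); f=(-0.450000, 0.085000) → (-0.030500, -0.425350)
0.290000: (-0.030500, -0.425350); f=(-0.492050, -0.315925) → (-0.173194, -0.516968)
(x(0.58), y(0.58)) ≈ (-0.1732, -0.5170)

-0.1732, -0.5170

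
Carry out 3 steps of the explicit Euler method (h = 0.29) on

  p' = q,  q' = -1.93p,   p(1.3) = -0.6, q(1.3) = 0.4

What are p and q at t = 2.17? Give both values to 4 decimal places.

Euler on (p,q): p_{n+1} = p_n + h·p', q_{n+1} = q_n + h·q'.
1.300000: (-0.600000, 0.400000); f=(0.400000, 1.158000) → (-0.484000, 0.735820)
1.590000: (-0.484000, 0.735820); f=(0.735820, 0.934120) → (-0.270612, 1.006715)
1.880000: (-0.270612, 1.006715); f=(1.006715, 0.522282) → (0.021335, 1.158176)
(p(2.17), q(2.17)) ≈ (0.0213, 1.1582)

0.0213, 1.1582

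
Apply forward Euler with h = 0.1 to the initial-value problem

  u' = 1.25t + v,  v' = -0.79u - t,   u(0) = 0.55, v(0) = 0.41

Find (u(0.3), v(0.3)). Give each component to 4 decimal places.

Euler on (u,v): u_{n+1} = u_n + h·u', v_{n+1} = v_n + h·v'.
0.000000: (0.550000, 0.410000); f=(0.410000, -0.434500) → (0.591000, 0.366550)
0.100000: (0.591000, 0.366550); f=(0.491550, -0.566890) → (0.640155, 0.309861)
0.200000: (0.640155, 0.309861); f=(0.559861, -0.705722) → (0.696141, 0.239289)
(u(0.3), v(0.3)) ≈ (0.6961, 0.2393)

0.6961, 0.2393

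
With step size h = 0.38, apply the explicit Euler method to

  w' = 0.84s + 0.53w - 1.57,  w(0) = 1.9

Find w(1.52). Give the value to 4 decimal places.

Euler: w_{n+1} = w_n + h·f(s_n, w_n).
s=0.000000, w=1.900000: f=-0.563000 → w ← 1.900000 + 0.38·(-0.563000) = 1.686060
s=0.380000, w=1.686060: f=-0.357188 → w ← 1.686060 + 0.38·(-0.357188) = 1.550328
s=0.760000, w=1.550328: f=-0.109926 → w ← 1.550328 + 0.38·(-0.109926) = 1.508557
s=1.140000, w=1.508557: f=0.187135 → w ← 1.508557 + 0.38·0.187135 = 1.579668
w(1.52) ≈ 1.5797

1.5797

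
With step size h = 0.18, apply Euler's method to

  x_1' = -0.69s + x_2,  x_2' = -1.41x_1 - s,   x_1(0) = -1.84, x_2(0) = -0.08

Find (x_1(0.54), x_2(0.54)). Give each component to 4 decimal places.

Euler on (x_1,x_2): x_1_{n+1} = x_1_n + h·x_1', x_2_{n+1} = x_2_n + h·x_2'.
0.000000: (-1.840000, -0.080000); f=(-0.080000, 2.594400) → (-1.854400, 0.386992)
0.180000: (-1.854400, 0.386992); f=(0.262792, 2.434704) → (-1.807097, 0.825239)
0.360000: (-1.807097, 0.825239); f=(0.576839, 2.188007) → (-1.703266, 1.219080)
(x_1(0.54), x_2(0.54)) ≈ (-1.7033, 1.2191)

-1.7033, 1.2191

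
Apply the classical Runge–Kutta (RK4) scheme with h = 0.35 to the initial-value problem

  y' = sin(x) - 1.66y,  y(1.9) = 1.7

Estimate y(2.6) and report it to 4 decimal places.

0.8306

RK4: k1 = f(x_n, y_n); k2 = f(x_n + h/2, y_n + (h/2)·k1); k3 = f(x_n + h/2, y_n + (h/2)·k2); k4 = f(x_n + h, y_n + h·k3); y_{n+1} = y_n + (h/6)·(k1 + 2k2 + 2k3 + k4).
x=1.900000, y=1.700000:
  k1 = f(1.900000, 1.700000) = -1.875700
  k2 = f(2.075000, 1.371753) = -1.401550
  k3 = f(2.075000, 1.454729) = -1.539290
  k4 = f(2.250000, 1.161248) = -1.149599
  y ← 1.700000 + (0.35/6)·(k1 + 2k2 + 2k3 + k4) = 1.180426
x=2.250000, y=1.180426:
  k1 = f(2.250000, 1.180426) = -1.181434
  k2 = f(2.425000, 0.973675) = -0.959482
  k3 = f(2.425000, 1.012517) = -1.023959
  k4 = f(2.600000, 0.822041) = -0.849086
  y ← 1.180426 + (0.35/6)·(k1 + 2k2 + 2k3 + k4) = 0.830578
y(2.6) ≈ 0.8306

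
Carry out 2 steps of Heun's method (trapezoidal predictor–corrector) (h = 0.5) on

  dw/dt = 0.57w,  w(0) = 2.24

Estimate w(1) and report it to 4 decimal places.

3.9362

Heun: k1 = f(t_n, w_n); k2 = f(t_n + h, w_n + h·k1); w_{n+1} = w_n + (h/2)·(k1 + k2).
t=0.000000, w=2.240000:
  k1 = f(0.000000, 2.240000) = 1.276800
  k2 = f(0.500000, 2.878400) = 1.640688
  w ← 2.240000 + (0.5/2)·(1.276800 + 1.640688) = 2.969372
t=0.500000, w=2.969372:
  k1 = f(0.500000, 2.969372) = 1.692542
  k2 = f(1.000000, 3.815643) = 2.174917
  w ← 2.969372 + (0.5/2)·(1.692542 + 2.174917) = 3.936237
w(1) ≈ 3.9362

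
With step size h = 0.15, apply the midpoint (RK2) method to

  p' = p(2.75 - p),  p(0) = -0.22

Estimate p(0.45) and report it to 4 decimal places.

-0.8895

Midpoint: k1 = f(t_n, p_n); k2 = f(t_n + h/2, p_n + (h/2)·k1); p_{n+1} = p_n + h·k2.
t=0.000000, p=-0.220000:
  k1 = f(0.000000, -0.220000) = -0.653400
  k2 = f(0.075000, -0.269005) = -0.812127
  p ← -0.220000 + 0.15·(-0.812127) = -0.341819
t=0.150000, p=-0.341819:
  k1 = f(0.150000, -0.341819) = -1.056843
  k2 = f(0.225000, -0.421082) = -1.335287
  p ← -0.341819 + 0.15·(-1.335287) = -0.542112
t=0.300000, p=-0.542112:
  k1 = f(0.300000, -0.542112) = -1.784694
  k2 = f(0.375000, -0.675964) = -2.315829
  p ← -0.542112 + 0.15·(-2.315829) = -0.889486
p(0.45) ≈ -0.8895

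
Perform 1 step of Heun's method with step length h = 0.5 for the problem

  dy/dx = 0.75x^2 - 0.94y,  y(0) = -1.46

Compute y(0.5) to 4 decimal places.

Heun: k1 = f(x_n, y_n); k2 = f(x_n + h, y_n + h·k1); y_{n+1} = y_n + (h/2)·(k1 + k2).
x=0.000000, y=-1.460000:
  k1 = f(0.000000, -1.460000) = 1.372400
  k2 = f(0.500000, -0.773800) = 0.914872
  y ← -1.460000 + (0.5/2)·(1.372400 + 0.914872) = -0.888182
y(0.5) ≈ -0.8882

-0.8882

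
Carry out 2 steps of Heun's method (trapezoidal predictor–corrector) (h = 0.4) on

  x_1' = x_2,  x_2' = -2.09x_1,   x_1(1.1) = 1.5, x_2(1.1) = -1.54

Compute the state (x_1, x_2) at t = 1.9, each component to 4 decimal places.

-0.4873, -2.6418

Heun on (x_1,x_2): k1 = f(t_n, state_n); k2 = f(t_n + h, state_n + h·k1); state_{n+1} = state_n + (h/2)·(k1 + k2).
1.100000: (1.500000, -1.540000)
  k1 = (-1.540000, -3.135000)
  predictor → (0.884000, -2.794000)
  k2 = (-2.794000, -1.847560)
  → (0.633200, -2.536512)
1.500000: (0.633200, -2.536512)
  k1 = (-2.536512, -1.323388)
  predictor → (-0.381405, -3.065867)
  k2 = (-3.065867, 0.797136)
  → (-0.487276, -2.641762)
(x_1(1.9), x_2(1.9)) ≈ (-0.4873, -2.6418)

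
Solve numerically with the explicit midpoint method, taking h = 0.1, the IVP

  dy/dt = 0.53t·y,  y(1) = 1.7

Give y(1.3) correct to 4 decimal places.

Midpoint: k1 = f(t_n, y_n); k2 = f(t_n + h/2, y_n + (h/2)·k1); y_{n+1} = y_n + h·k2.
t=1.000000, y=1.700000:
  k1 = f(1.000000, 1.700000) = 0.901000
  k2 = f(1.050000, 1.745050) = 0.971120
  y ← 1.700000 + 0.1·0.971120 = 1.797112
t=1.100000, y=1.797112:
  k1 = f(1.100000, 1.797112) = 1.047716
  k2 = f(1.150000, 1.849498) = 1.127269
  y ← 1.797112 + 0.1·1.127269 = 1.909839
t=1.200000, y=1.909839:
  k1 = f(1.200000, 1.909839) = 1.214658
  k2 = f(1.250000, 1.970572) = 1.305504
  y ← 1.909839 + 0.1·1.305504 = 2.040389
y(1.3) ≈ 2.0404

2.0404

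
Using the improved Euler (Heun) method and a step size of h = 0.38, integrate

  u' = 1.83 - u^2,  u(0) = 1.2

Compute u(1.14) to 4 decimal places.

Heun: k1 = f(t_n, u_n); k2 = f(t_n + h, u_n + h·k1); u_{n+1} = u_n + (h/2)·(k1 + k2).
t=0.000000, u=1.200000:
  k1 = f(0.000000, 1.200000) = 0.390000
  k2 = f(0.380000, 1.348200) = 0.012357
  u ← 1.200000 + (0.38/2)·(0.390000 + 0.012357) = 1.276448
t=0.380000, u=1.276448:
  k1 = f(0.380000, 1.276448) = 0.200681
  k2 = f(0.760000, 1.352707) = 0.000185
  u ← 1.276448 + (0.38/2)·(0.200681 + 0.000185) = 1.314612
t=0.760000, u=1.314612:
  k1 = f(0.760000, 1.314612) = 0.101794
  k2 = f(1.140000, 1.353294) = -0.001405
  u ← 1.314612 + (0.38/2)·(0.101794 + (-0.001405)) = 1.333686
u(1.14) ≈ 1.3337

1.3337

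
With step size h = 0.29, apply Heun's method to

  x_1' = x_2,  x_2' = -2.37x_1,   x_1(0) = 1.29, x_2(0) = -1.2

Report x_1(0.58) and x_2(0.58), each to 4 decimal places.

0.1619, -2.3301

Heun on (x_1,x_2): k1 = f(t_n, state_n); k2 = f(t_n + h, state_n + h·k1); state_{n+1} = state_n + (h/2)·(k1 + k2).
0.000000: (1.290000, -1.200000)
  k1 = (-1.200000, -3.057300)
  predictor → (0.942000, -2.086617)
  k2 = (-2.086617, -2.232540)
  → (0.813441, -1.967027)
0.290000: (0.813441, -1.967027)
  k1 = (-1.967027, -1.927854)
  predictor → (0.243003, -2.526104)
  k2 = (-2.526104, -0.575917)
  → (0.161936, -2.330074)
(x_1(0.58), x_2(0.58)) ≈ (0.1619, -2.3301)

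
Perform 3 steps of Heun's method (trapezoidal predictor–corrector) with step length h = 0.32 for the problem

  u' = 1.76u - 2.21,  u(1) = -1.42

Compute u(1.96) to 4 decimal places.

Heun: k1 = f(s_n, u_n); k2 = f(s_n + h, u_n + h·k1); u_{n+1} = u_n + (h/2)·(k1 + k2).
s=1.000000, u=-1.420000:
  k1 = f(1.000000, -1.420000) = -4.709200
  k2 = f(1.320000, -2.926944) = -7.361421
  u ← -1.420000 + (0.32/2)·(-4.709200 + (-7.361421)) = -3.351299
s=1.320000, u=-3.351299:
  k1 = f(1.320000, -3.351299) = -8.108287
  k2 = f(1.640000, -5.945951) = -12.674874
  u ← -3.351299 + (0.32/2)·(-8.108287 + (-12.674874)) = -6.676605
s=1.640000, u=-6.676605:
  k1 = f(1.640000, -6.676605) = -13.960825
  k2 = f(1.960000, -11.144069) = -21.823562
  u ← -6.676605 + (0.32/2)·(-13.960825 + (-21.823562)) = -12.402107
u(1.96) ≈ -12.4021

-12.4021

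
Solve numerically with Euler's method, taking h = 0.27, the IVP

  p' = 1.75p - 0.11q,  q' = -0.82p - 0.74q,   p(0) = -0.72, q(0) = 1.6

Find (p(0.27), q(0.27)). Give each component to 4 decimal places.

Euler on (p,q): p_{n+1} = p_n + h·p', q_{n+1} = q_n + h·q'.
0.000000: (-0.720000, 1.600000); f=(-1.436000, -0.593600) → (-1.107720, 1.439728)
(p(0.27), q(0.27)) ≈ (-1.1077, 1.4397)

-1.1077, 1.4397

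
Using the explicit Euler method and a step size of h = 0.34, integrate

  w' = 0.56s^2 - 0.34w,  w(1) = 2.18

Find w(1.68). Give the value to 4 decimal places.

Euler: w_{n+1} = w_n + h·f(s_n, w_n).
s=1.000000, w=2.180000: f=-0.181200 → w ← 2.180000 + 0.34·(-0.181200) = 2.118392
s=1.340000, w=2.118392: f=0.285283 → w ← 2.118392 + 0.34·0.285283 = 2.215388
w(1.68) ≈ 2.2154

2.2154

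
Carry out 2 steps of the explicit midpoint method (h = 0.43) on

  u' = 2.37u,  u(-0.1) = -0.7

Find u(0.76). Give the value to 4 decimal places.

-4.5104

Midpoint: k1 = f(t_n, u_n); k2 = f(t_n + h/2, u_n + (h/2)·k1); u_{n+1} = u_n + h·k2.
t=-0.100000, u=-0.700000:
  k1 = f(-0.100000, -0.700000) = -1.659000
  k2 = f(0.115000, -1.056685) = -2.504343
  u ← -0.700000 + 0.43·(-2.504343) = -1.776868
t=0.330000, u=-1.776868:
  k1 = f(0.330000, -1.776868) = -4.211176
  k2 = f(0.545000, -2.682271) = -6.356981
  u ← -1.776868 + 0.43·(-6.356981) = -4.510370
u(0.76) ≈ -4.5104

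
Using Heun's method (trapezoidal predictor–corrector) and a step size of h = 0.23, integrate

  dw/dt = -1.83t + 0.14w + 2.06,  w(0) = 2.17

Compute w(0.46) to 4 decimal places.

Heun: k1 = f(t_n, w_n); k2 = f(t_n + h, w_n + h·k1); w_{n+1} = w_n + (h/2)·(k1 + k2).
t=0.000000, w=2.170000:
  k1 = f(0.000000, 2.170000) = 2.363800
  k2 = f(0.230000, 2.713674) = 2.019014
  w ← 2.170000 + (0.23/2)·(2.363800 + 2.019014) = 2.674024
t=0.230000, w=2.674024:
  k1 = f(0.230000, 2.674024) = 2.013463
  k2 = f(0.460000, 3.137120) = 1.657397
  w ← 2.674024 + (0.23/2)·(2.013463 + 1.657397) = 3.096173
w(0.46) ≈ 3.0962

3.0962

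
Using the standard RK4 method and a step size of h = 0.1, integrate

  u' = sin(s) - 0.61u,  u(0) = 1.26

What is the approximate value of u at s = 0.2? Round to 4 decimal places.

1.1344

RK4: k1 = f(s_n, u_n); k2 = f(s_n + h/2, u_n + (h/2)·k1); k3 = f(s_n + h/2, u_n + (h/2)·k2); k4 = f(s_n + h, u_n + h·k3); u_{n+1} = u_n + (h/6)·(k1 + 2k2 + 2k3 + k4).
s=0.000000, u=1.260000:
  k1 = f(0.000000, 1.260000) = -0.768600
  k2 = f(0.050000, 1.221570) = -0.695179
  k3 = f(0.050000, 1.225241) = -0.697418
  k4 = f(0.100000, 1.190258) = -0.626224
  u ← 1.260000 + (0.1/6)·(k1 + 2k2 + 2k3 + k4) = 1.190333
s=0.100000, u=1.190333:
  k1 = f(0.100000, 1.190333) = -0.626270
  k2 = f(0.150000, 1.159020) = -0.557564
  k3 = f(0.150000, 1.162455) = -0.559659
  k4 = f(0.200000, 1.134367) = -0.493295
  u ← 1.190333 + (0.1/6)·(k1 + 2k2 + 2k3 + k4) = 1.134433
u(0.2) ≈ 1.1344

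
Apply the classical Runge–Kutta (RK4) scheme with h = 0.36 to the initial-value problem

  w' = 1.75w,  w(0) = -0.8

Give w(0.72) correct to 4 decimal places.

-2.8176

RK4: k1 = f(t_n, w_n); k2 = f(t_n + h/2, w_n + (h/2)·k1); k3 = f(t_n + h/2, w_n + (h/2)·k2); k4 = f(t_n + h, w_n + h·k3); w_{n+1} = w_n + (h/6)·(k1 + 2k2 + 2k3 + k4).
t=0.000000, w=-0.800000:
  k1 = f(0.000000, -0.800000) = -1.400000
  k2 = f(0.180000, -1.052000) = -1.841000
  k3 = f(0.180000, -1.131380) = -1.979915
  k4 = f(0.360000, -1.512769) = -2.647346
  w ← -0.800000 + (0.36/6)·(k1 + 2k2 + 2k3 + k4) = -1.501351
t=0.360000, w=-1.501351:
  k1 = f(0.360000, -1.501351) = -2.627364
  k2 = f(0.540000, -1.974276) = -3.454983
  k3 = f(0.540000, -2.123248) = -3.715683
  k4 = f(0.720000, -2.838997) = -4.968244
  w ← -1.501351 + (0.36/6)·(k1 + 2k2 + 2k3 + k4) = -2.817567
w(0.72) ≈ -2.8176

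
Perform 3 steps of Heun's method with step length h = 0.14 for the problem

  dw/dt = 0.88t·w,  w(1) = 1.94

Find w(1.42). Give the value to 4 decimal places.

3.0292

Heun: k1 = f(t_n, w_n); k2 = f(t_n + h, w_n + h·k1); w_{n+1} = w_n + (h/2)·(k1 + k2).
t=1.000000, w=1.940000:
  k1 = f(1.000000, 1.940000) = 1.707200
  k2 = f(1.140000, 2.179008) = 2.185981
  w ← 1.940000 + (0.14/2)·(1.707200 + 2.185981) = 2.212523
t=1.140000, w=2.212523:
  k1 = f(1.140000, 2.212523) = 2.219603
  k2 = f(1.280000, 2.523267) = 2.842208
  w ← 2.212523 + (0.14/2)·(2.219603 + 2.842208) = 2.566849
t=1.280000, w=2.566849:
  k1 = f(1.280000, 2.566849) = 2.891299
  k2 = f(1.420000, 2.971631) = 3.713350
  w ← 2.566849 + (0.14/2)·(2.891299 + 3.713350) = 3.029175
w(1.42) ≈ 3.0292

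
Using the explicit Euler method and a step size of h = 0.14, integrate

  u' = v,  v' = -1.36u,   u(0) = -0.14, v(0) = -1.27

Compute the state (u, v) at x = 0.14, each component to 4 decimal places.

Euler on (u,v): u_{n+1} = u_n + h·u', v_{n+1} = v_n + h·v'.
0.000000: (-0.140000, -1.270000); f=(-1.270000, 0.190400) → (-0.317800, -1.243344)
(u(0.14), v(0.14)) ≈ (-0.3178, -1.2433)

-0.3178, -1.2433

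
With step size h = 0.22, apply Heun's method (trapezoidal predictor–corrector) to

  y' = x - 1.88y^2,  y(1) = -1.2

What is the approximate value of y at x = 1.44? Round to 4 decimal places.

-3.7297

Heun: k1 = f(x_n, y_n); k2 = f(x_n + h, y_n + h·k1); y_{n+1} = y_n + (h/2)·(k1 + k2).
x=1.000000, y=-1.200000:
  k1 = f(1.000000, -1.200000) = -1.707200
  k2 = f(1.220000, -1.575584) = -3.447034
  y ← -1.200000 + (0.22/2)·(-1.707200 + (-3.447034)) = -1.766966
x=1.220000, y=-1.766966:
  k1 = f(1.220000, -1.766966) = -4.649676
  k2 = f(1.440000, -2.789894) = -13.193000
  y ← -1.766966 + (0.22/2)·(-4.649676 + (-13.193000)) = -3.729660
y(1.44) ≈ -3.7297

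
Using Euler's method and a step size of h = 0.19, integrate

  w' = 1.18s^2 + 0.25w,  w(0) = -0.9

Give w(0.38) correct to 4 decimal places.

-0.9794

Euler: w_{n+1} = w_n + h·f(s_n, w_n).
s=0.000000, w=-0.900000: f=-0.225000 → w ← -0.900000 + 0.19·(-0.225000) = -0.942750
s=0.190000, w=-0.942750: f=-0.193089 → w ← -0.942750 + 0.19·(-0.193089) = -0.979437
w(0.38) ≈ -0.9794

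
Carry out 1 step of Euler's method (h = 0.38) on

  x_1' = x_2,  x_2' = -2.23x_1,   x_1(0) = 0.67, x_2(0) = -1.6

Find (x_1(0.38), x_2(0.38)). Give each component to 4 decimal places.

0.0620, -2.1678

Euler on (x_1,x_2): x_1_{n+1} = x_1_n + h·x_1', x_2_{n+1} = x_2_n + h·x_2'.
0.000000: (0.670000, -1.600000); f=(-1.600000, -1.494100) → (0.062000, -2.167758)
(x_1(0.38), x_2(0.38)) ≈ (0.0620, -2.1678)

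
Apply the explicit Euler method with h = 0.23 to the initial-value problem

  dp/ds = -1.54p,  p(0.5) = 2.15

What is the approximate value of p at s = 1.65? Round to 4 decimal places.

Euler: p_{n+1} = p_n + h·f(s_n, p_n).
s=0.500000, p=2.150000: f=-3.311000 → p ← 2.150000 + 0.23·(-3.311000) = 1.388470
s=0.730000, p=1.388470: f=-2.138244 → p ← 1.388470 + 0.23·(-2.138244) = 0.896674
s=0.960000, p=0.896674: f=-1.380878 → p ← 0.896674 + 0.23·(-1.380878) = 0.579072
s=1.190000, p=0.579072: f=-0.891771 → p ← 0.579072 + 0.23·(-0.891771) = 0.373965
s=1.420000, p=0.373965: f=-0.575906 → p ← 0.373965 + 0.23·(-0.575906) = 0.241506
p(1.65) ≈ 0.2415

0.2415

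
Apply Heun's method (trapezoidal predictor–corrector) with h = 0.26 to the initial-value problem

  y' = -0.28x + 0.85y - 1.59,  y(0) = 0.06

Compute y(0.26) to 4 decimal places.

Heun: k1 = f(x_n, y_n); k2 = f(x_n + h, y_n + h·k1); y_{n+1} = y_n + (h/2)·(k1 + k2).
x=0.000000, y=0.060000:
  k1 = f(0.000000, 0.060000) = -1.539000
  k2 = f(0.260000, -0.340140) = -1.951919
  y ← 0.060000 + (0.26/2)·(-1.539000 + (-1.951919)) = -0.393819
y(0.26) ≈ -0.3938

-0.3938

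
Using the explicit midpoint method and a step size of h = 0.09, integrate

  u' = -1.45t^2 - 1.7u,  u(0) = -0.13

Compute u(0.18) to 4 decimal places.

Midpoint: k1 = f(t_n, u_n); k2 = f(t_n + h/2, u_n + (h/2)·k1); u_{n+1} = u_n + h·k2.
t=0.000000, u=-0.130000:
  k1 = f(0.000000, -0.130000) = 0.221000
  k2 = f(0.045000, -0.120055) = 0.201157
  u ← -0.130000 + 0.09·0.201157 = -0.111896
t=0.090000, u=-0.111896:
  k1 = f(0.090000, -0.111896) = 0.178478
  k2 = f(0.135000, -0.103864) = 0.150143
  u ← -0.111896 + 0.09·0.150143 = -0.098383
u(0.18) ≈ -0.0984

-0.0984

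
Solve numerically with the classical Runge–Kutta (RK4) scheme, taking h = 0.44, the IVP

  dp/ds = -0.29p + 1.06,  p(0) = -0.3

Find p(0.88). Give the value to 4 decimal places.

RK4: k1 = f(s_n, p_n); k2 = f(s_n + h/2, p_n + (h/2)·k1); k3 = f(s_n + h/2, p_n + (h/2)·k2); k4 = f(s_n + h, p_n + h·k3); p_{n+1} = p_n + (h/6)·(k1 + 2k2 + 2k3 + k4).
s=0.000000, p=-0.300000:
  k1 = f(0.000000, -0.300000) = 1.147000
  k2 = f(0.220000, -0.047660) = 1.073821
  k3 = f(0.220000, -0.063759) = 1.078490
  k4 = f(0.440000, 0.174536) = 1.009385
  p ← -0.300000 + (0.44/6)·(k1 + 2k2 + 2k3 + k4) = 0.173807
s=0.440000, p=0.173807:
  k1 = f(0.440000, 0.173807) = 1.009596
  k2 = f(0.660000, 0.395918) = 0.945184
  k3 = f(0.660000, 0.381748) = 0.949293
  k4 = f(0.880000, 0.591496) = 0.888466
  p ← 0.173807 + (0.44/6)·(k1 + 2k2 + 2k3 + k4) = 0.590855
p(0.88) ≈ 0.5909

0.5909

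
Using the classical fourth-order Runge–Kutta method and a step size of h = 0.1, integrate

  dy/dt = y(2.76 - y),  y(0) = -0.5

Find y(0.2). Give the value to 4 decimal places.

-1.0020

RK4: k1 = f(t_n, y_n); k2 = f(t_n + h/2, y_n + (h/2)·k1); k3 = f(t_n + h/2, y_n + (h/2)·k2); k4 = f(t_n + h, y_n + h·k3); y_{n+1} = y_n + (h/6)·(k1 + 2k2 + 2k3 + k4).
t=0.000000, y=-0.500000:
  k1 = f(0.000000, -0.500000) = -1.630000
  k2 = f(0.050000, -0.581500) = -1.943082
  k3 = f(0.050000, -0.597154) = -2.004738
  k4 = f(0.100000, -0.700474) = -2.423971
  y ← -0.500000 + (0.1/6)·(k1 + 2k2 + 2k3 + k4) = -0.699160
t=0.100000, y=-0.699160:
  k1 = f(0.100000, -0.699160) = -2.418507
  k2 = f(0.150000, -0.820086) = -2.935977
  k3 = f(0.150000, -0.845959) = -3.050494
  k4 = f(0.200000, -1.004210) = -3.780055
  y ← -0.699160 + (0.1/6)·(k1 + 2k2 + 2k3 + k4) = -1.002019
y(0.2) ≈ -1.0020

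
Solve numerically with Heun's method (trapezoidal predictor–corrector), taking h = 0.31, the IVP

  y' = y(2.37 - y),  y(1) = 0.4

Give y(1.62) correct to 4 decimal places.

Heun: k1 = f(t_n, y_n); k2 = f(t_n + h, y_n + h·k1); y_{n+1} = y_n + (h/2)·(k1 + k2).
t=1.000000, y=0.400000:
  k1 = f(1.000000, 0.400000) = 0.788000
  k2 = f(1.310000, 0.644280) = 1.111847
  y ← 0.400000 + (0.31/2)·(0.788000 + 1.111847) = 0.694476
t=1.310000, y=0.694476:
  k1 = f(1.310000, 0.694476) = 1.163611
  k2 = f(1.620000, 1.055196) = 1.387376
  y ← 0.694476 + (0.31/2)·(1.163611 + 1.387376) = 1.089879
y(1.62) ≈ 1.0899

1.0899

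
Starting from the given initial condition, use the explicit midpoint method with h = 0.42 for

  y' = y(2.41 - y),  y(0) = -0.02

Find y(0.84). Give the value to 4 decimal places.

Midpoint: k1 = f(t_n, y_n); k2 = f(t_n + h/2, y_n + (h/2)·k1); y_{n+1} = y_n + h·k2.
t=0.000000, y=-0.020000:
  k1 = f(0.000000, -0.020000) = -0.048600
  k2 = f(0.210000, -0.030206) = -0.073709
  y ← -0.020000 + 0.42·(-0.073709) = -0.050958
t=0.420000, y=-0.050958:
  k1 = f(0.420000, -0.050958) = -0.125405
  k2 = f(0.630000, -0.077293) = -0.192250
  y ← -0.050958 + 0.42·(-0.192250) = -0.131703
y(0.84) ≈ -0.1317

-0.1317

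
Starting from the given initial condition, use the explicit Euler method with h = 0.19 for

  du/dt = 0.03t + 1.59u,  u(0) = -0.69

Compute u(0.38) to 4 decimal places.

-1.1688

Euler: u_{n+1} = u_n + h·f(t_n, u_n).
t=0.000000, u=-0.690000: f=-1.097100 → u ← -0.690000 + 0.19·(-1.097100) = -0.898449
t=0.190000, u=-0.898449: f=-1.422834 → u ← -0.898449 + 0.19·(-1.422834) = -1.168787
u(0.38) ≈ -1.1688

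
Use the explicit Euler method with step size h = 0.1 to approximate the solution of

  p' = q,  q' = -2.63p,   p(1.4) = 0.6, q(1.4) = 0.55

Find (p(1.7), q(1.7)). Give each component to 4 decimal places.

0.7162, 0.0374

Euler on (p,q): p_{n+1} = p_n + h·p', q_{n+1} = q_n + h·q'.
1.400000: (0.600000, 0.550000); f=(0.550000, -1.578000) → (0.655000, 0.392200)
1.500000: (0.655000, 0.392200); f=(0.392200, -1.722650) → (0.694220, 0.219935)
1.600000: (0.694220, 0.219935); f=(0.219935, -1.825799) → (0.716214, 0.037355)
(p(1.7), q(1.7)) ≈ (0.7162, 0.0374)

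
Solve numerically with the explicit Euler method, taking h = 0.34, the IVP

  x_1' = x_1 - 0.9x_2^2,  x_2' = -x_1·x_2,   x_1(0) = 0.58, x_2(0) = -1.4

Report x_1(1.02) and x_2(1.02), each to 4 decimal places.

Euler on (x_1,x_2): x_1_{n+1} = x_1_n + h·x_1', x_2_{n+1} = x_2_n + h·x_2'.
0.000000: (0.580000, -1.400000); f=(-1.184000, 0.812000) → (0.177440, -1.123920)
0.340000: (0.177440, -1.123920); f=(-0.959437, 0.199428) → (-0.148768, -1.056114)
0.680000: (-0.148768, -1.056114); f=(-1.152608, -0.157116) → (-0.540655, -1.109534)
(x_1(1.02), x_2(1.02)) ≈ (-0.5407, -1.1095)

-0.5407, -1.1095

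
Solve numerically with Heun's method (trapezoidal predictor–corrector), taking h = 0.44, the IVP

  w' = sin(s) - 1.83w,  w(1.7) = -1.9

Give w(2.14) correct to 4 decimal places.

-0.7582

Heun: k1 = f(s_n, w_n); k2 = f(s_n + h, w_n + h·k1); w_{n+1} = w_n + (h/2)·(k1 + k2).
s=1.700000, w=-1.900000:
  k1 = f(1.700000, -1.900000) = 4.468665
  k2 = f(2.140000, 0.066213) = 0.721162
  w ← -1.900000 + (0.44/2)·(4.468665 + 0.721162) = -0.758238
w(2.14) ≈ -0.7582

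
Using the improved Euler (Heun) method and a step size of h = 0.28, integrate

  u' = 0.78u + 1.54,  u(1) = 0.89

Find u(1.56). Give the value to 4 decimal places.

2.4459

Heun: k1 = f(t_n, u_n); k2 = f(t_n + h, u_n + h·k1); u_{n+1} = u_n + (h/2)·(k1 + k2).
t=1.000000, u=0.890000:
  k1 = f(1.000000, 0.890000) = 2.234200
  k2 = f(1.280000, 1.515576) = 2.722149
  u ← 0.890000 + (0.28/2)·(2.234200 + 2.722149) = 1.583889
t=1.280000, u=1.583889:
  k1 = f(1.280000, 1.583889) = 2.775433
  k2 = f(1.560000, 2.361010) = 3.381588
  u ← 1.583889 + (0.28/2)·(2.775433 + 3.381588) = 2.445872
u(1.56) ≈ 2.4459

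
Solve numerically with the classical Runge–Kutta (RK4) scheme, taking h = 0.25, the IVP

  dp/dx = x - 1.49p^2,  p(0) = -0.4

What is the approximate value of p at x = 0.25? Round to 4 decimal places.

-0.4351

RK4: k1 = f(x_n, p_n); k2 = f(x_n + h/2, p_n + (h/2)·k1); k3 = f(x_n + h/2, p_n + (h/2)·k2); k4 = f(x_n + h, p_n + h·k3); p_{n+1} = p_n + (h/6)·(k1 + 2k2 + 2k3 + k4).
x=0.000000, p=-0.400000:
  k1 = f(0.000000, -0.400000) = -0.238400
  k2 = f(0.125000, -0.429800) = -0.150245
  k3 = f(0.125000, -0.418781) = -0.136312
  k4 = f(0.250000, -0.434078) = -0.030751
  p ← -0.400000 + (0.25/6)·(k1 + 2k2 + 2k3 + k4) = -0.435094
p(0.25) ≈ -0.4351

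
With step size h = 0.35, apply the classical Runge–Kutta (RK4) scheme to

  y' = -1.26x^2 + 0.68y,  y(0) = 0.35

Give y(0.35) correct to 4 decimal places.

RK4: k1 = f(x_n, y_n); k2 = f(x_n + h/2, y_n + (h/2)·k1); k3 = f(x_n + h/2, y_n + (h/2)·k2); k4 = f(x_n + h, y_n + h·k3); y_{n+1} = y_n + (h/6)·(k1 + 2k2 + 2k3 + k4).
x=0.000000, y=0.350000:
  k1 = f(0.000000, 0.350000) = 0.238000
  k2 = f(0.175000, 0.391650) = 0.227735
  k3 = f(0.175000, 0.389854) = 0.226513
  k4 = f(0.350000, 0.429280) = 0.137560
  y ← 0.350000 + (0.35/6)·(k1 + 2k2 + 2k3 + k4) = 0.424903
y(0.35) ≈ 0.4249

0.4249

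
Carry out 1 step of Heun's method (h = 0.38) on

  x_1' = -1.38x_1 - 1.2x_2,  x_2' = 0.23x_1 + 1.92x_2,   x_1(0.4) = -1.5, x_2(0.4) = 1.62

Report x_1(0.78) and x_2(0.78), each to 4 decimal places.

Heun on (x_1,x_2): k1 = f(t_n, state_n); k2 = f(t_n + h, state_n + h·k1); state_{n+1} = state_n + (h/2)·(k1 + k2).
0.400000: (-1.500000, 1.620000)
  k1 = (0.126000, 2.765400)
  predictor → (-1.452120, 2.670852)
  k2 = (-1.201097, 4.794048)
  → (-1.704268, 3.056295)
(x_1(0.78), x_2(0.78)) ≈ (-1.7043, 3.0563)

-1.7043, 3.0563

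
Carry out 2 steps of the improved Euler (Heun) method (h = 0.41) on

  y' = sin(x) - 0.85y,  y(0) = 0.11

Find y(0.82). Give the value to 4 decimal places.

Heun: k1 = f(x_n, y_n); k2 = f(x_n + h, y_n + h·k1); y_{n+1} = y_n + (h/2)·(k1 + k2).
x=0.000000, y=0.110000:
  k1 = f(0.000000, 0.110000) = -0.093500
  k2 = f(0.410000, 0.071665) = 0.337694
  y ← 0.110000 + (0.41/2)·(-0.093500 + 0.337694) = 0.160060
x=0.410000, y=0.160060:
  k1 = f(0.410000, 0.160060) = 0.262559
  k2 = f(0.820000, 0.267709) = 0.503593
  y ← 0.160060 + (0.41/2)·(0.262559 + 0.503593) = 0.317121
y(0.82) ≈ 0.3171

0.3171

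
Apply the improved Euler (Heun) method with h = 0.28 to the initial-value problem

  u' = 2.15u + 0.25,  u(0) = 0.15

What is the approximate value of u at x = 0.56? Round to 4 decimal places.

0.7304

Heun: k1 = f(x_n, u_n); k2 = f(x_n + h, u_n + h·k1); u_{n+1} = u_n + (h/2)·(k1 + k2).
x=0.000000, u=0.150000:
  k1 = f(0.000000, 0.150000) = 0.572500
  k2 = f(0.280000, 0.310300) = 0.917145
  u ← 0.150000 + (0.28/2)·(0.572500 + 0.917145) = 0.358550
x=0.280000, u=0.358550:
  k1 = f(0.280000, 0.358550) = 1.020883
  k2 = f(0.560000, 0.644398) = 1.635455
  u ← 0.358550 + (0.28/2)·(1.020883 + 1.635455) = 0.730438
u(0.56) ≈ 0.7304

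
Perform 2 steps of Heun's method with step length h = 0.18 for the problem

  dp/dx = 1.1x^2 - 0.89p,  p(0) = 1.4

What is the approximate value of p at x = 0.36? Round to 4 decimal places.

1.0360

Heun: k1 = f(x_n, p_n); k2 = f(x_n + h, p_n + h·k1); p_{n+1} = p_n + (h/2)·(k1 + k2).
x=0.000000, p=1.400000:
  k1 = f(0.000000, 1.400000) = -1.246000
  k2 = f(0.180000, 1.175720) = -1.010751
  p ← 1.400000 + (0.18/2)·(-1.246000 + (-1.010751)) = 1.196892
x=0.180000, p=1.196892:
  k1 = f(0.180000, 1.196892) = -1.029594
  k2 = f(0.360000, 1.011565) = -0.757733
  p ← 1.196892 + (0.18/2)·(-1.029594 + (-0.757733)) = 1.036033
p(0.36) ≈ 1.0360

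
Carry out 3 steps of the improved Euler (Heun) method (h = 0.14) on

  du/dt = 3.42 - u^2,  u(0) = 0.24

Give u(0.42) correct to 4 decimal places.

1.3138

Heun: k1 = f(t_n, u_n); k2 = f(t_n + h, u_n + h·k1); u_{n+1} = u_n + (h/2)·(k1 + k2).
t=0.000000, u=0.240000:
  k1 = f(0.000000, 0.240000) = 3.362400
  k2 = f(0.140000, 0.710736) = 2.914854
  u ← 0.240000 + (0.14/2)·(3.362400 + 2.914854) = 0.679408
t=0.140000, u=0.679408:
  k1 = f(0.140000, 0.679408) = 2.958405
  k2 = f(0.280000, 1.093585) = 2.224073
  u ← 0.679408 + (0.14/2)·(2.958405 + 2.224073) = 1.042181
t=0.280000, u=1.042181:
  k1 = f(0.280000, 1.042181) = 2.333858
  k2 = f(0.420000, 1.368921) = 1.546054
  u ← 1.042181 + (0.14/2)·(2.333858 + 1.546054) = 1.313775
u(0.42) ≈ 1.3138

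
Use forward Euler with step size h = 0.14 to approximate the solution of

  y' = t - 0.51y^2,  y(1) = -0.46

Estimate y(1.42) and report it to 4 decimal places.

Euler: y_{n+1} = y_n + h·f(t_n, y_n).
t=1.000000, y=-0.460000: f=0.892084 → y ← -0.460000 + 0.14·0.892084 = -0.335108
t=1.140000, y=-0.335108: f=1.082728 → y ← -0.335108 + 0.14·1.082728 = -0.183526
t=1.280000, y=-0.183526: f=1.262822 → y ← -0.183526 + 0.14·1.262822 = -0.006731
y(1.42) ≈ -0.0067

-0.0067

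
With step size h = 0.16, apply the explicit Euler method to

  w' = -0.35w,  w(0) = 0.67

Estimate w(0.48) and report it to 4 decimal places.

0.5636

Euler: w_{n+1} = w_n + h·f(s_n, w_n).
s=0.000000, w=0.670000: f=-0.234500 → w ← 0.670000 + 0.16·(-0.234500) = 0.632480
s=0.160000, w=0.632480: f=-0.221368 → w ← 0.632480 + 0.16·(-0.221368) = 0.597061
s=0.320000, w=0.597061: f=-0.208971 → w ← 0.597061 + 0.16·(-0.208971) = 0.563626
w(0.48) ≈ 0.5636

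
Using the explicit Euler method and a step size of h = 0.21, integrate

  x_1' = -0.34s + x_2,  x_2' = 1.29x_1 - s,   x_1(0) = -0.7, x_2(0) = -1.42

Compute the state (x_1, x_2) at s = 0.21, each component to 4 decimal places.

-0.9982, -1.6096

Euler on (x_1,x_2): x_1_{n+1} = x_1_n + h·x_1', x_2_{n+1} = x_2_n + h·x_2'.
0.000000: (-0.700000, -1.420000); f=(-1.420000, -0.903000) → (-0.998200, -1.609630)
(x_1(0.21), x_2(0.21)) ≈ (-0.9982, -1.6096)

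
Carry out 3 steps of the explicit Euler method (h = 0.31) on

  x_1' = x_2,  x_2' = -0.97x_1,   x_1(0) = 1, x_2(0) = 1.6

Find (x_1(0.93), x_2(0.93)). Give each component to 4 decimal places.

2.1621, 0.2785

Euler on (x_1,x_2): x_1_{n+1} = x_1_n + h·x_1', x_2_{n+1} = x_2_n + h·x_2'.
0.000000: (1.000000, 1.600000); f=(1.600000, -0.970000) → (1.496000, 1.299300)
0.310000: (1.496000, 1.299300); f=(1.299300, -1.451120) → (1.898783, 0.849453)
0.620000: (1.898783, 0.849453); f=(0.849453, -1.841820) → (2.162113, 0.278489)
(x_1(0.93), x_2(0.93)) ≈ (2.1621, 0.2785)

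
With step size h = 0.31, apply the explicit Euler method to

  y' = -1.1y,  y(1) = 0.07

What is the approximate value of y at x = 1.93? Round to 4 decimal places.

Euler: y_{n+1} = y_n + h·f(x_n, y_n).
x=1.000000, y=0.070000: f=-0.077000 → y ← 0.070000 + 0.31·(-0.077000) = 0.046130
x=1.310000, y=0.046130: f=-0.050743 → y ← 0.046130 + 0.31·(-0.050743) = 0.030400
x=1.620000, y=0.030400: f=-0.033440 → y ← 0.030400 + 0.31·(-0.033440) = 0.020033
y(1.93) ≈ 0.0200

0.0200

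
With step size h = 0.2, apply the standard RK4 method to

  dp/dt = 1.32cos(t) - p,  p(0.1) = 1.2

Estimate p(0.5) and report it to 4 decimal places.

1.2156

RK4: k1 = f(t_n, p_n); k2 = f(t_n + h/2, p_n + (h/2)·k1); k3 = f(t_n + h/2, p_n + (h/2)·k2); k4 = f(t_n + h, p_n + h·k3); p_{n+1} = p_n + (h/6)·(k1 + 2k2 + 2k3 + k4).
t=0.100000, p=1.200000:
  k1 = f(0.100000, 1.200000) = 0.113405
  k2 = f(0.200000, 1.211341) = 0.082347
  k3 = f(0.200000, 1.208235) = 0.085453
  k4 = f(0.300000, 1.217091) = 0.043954
  p ← 1.200000 + (0.2/6)·(k1 + 2k2 + 2k3 + k4) = 1.216432
t=0.300000, p=1.216432:
  k1 = f(0.300000, 1.216432) = 0.044612
  k2 = f(0.400000, 1.220893) = -0.005093
  k3 = f(0.400000, 1.215923) = -0.000122
  k4 = f(0.500000, 1.216408) = -0.057999
  p ← 1.216432 + (0.2/6)·(k1 + 2k2 + 2k3 + k4) = 1.215638
p(0.5) ≈ 1.2156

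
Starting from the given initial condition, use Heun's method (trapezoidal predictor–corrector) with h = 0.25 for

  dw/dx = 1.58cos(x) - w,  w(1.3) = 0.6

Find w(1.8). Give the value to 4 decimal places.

0.3586

Heun: k1 = f(x_n, w_n); k2 = f(x_n + h, w_n + h·k1); w_{n+1} = w_n + (h/2)·(k1 + k2).
x=1.300000, w=0.600000:
  k1 = f(1.300000, 0.600000) = -0.177352
  k2 = f(1.550000, 0.555662) = -0.522806
  w ← 0.600000 + (0.25/2)·(-0.177352 + (-0.522806)) = 0.512480
x=1.550000, w=0.512480:
  k1 = f(1.550000, 0.512480) = -0.479624
  k2 = f(1.800000, 0.392574) = -0.751553
  w ← 0.512480 + (0.25/2)·(-0.479624 + (-0.751553)) = 0.358583
w(1.8) ≈ 0.3586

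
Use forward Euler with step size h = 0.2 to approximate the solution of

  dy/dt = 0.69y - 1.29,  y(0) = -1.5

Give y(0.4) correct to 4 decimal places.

Euler: y_{n+1} = y_n + h·f(t_n, y_n).
t=0.000000, y=-1.500000: f=-2.325000 → y ← -1.500000 + 0.2·(-2.325000) = -1.965000
t=0.200000, y=-1.965000: f=-2.645850 → y ← -1.965000 + 0.2·(-2.645850) = -2.494170
y(0.4) ≈ -2.4942

-2.4942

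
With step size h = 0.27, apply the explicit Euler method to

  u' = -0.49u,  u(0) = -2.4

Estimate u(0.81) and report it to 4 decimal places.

-1.5679

Euler: u_{n+1} = u_n + h·f(t_n, u_n).
t=0.000000, u=-2.400000: f=1.176000 → u ← -2.400000 + 0.27·1.176000 = -2.082480
t=0.270000, u=-2.082480: f=1.020415 → u ← -2.082480 + 0.27·1.020415 = -1.806968
t=0.540000, u=-1.806968: f=0.885414 → u ← -1.806968 + 0.27·0.885414 = -1.567906
u(0.81) ≈ -1.5679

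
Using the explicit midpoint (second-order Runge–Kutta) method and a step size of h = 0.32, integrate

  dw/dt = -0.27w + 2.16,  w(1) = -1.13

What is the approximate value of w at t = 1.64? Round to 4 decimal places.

Midpoint: k1 = f(t_n, w_n); k2 = f(t_n + h/2, w_n + (h/2)·k1); w_{n+1} = w_n + h·k2.
t=1.000000, w=-1.130000:
  k1 = f(1.000000, -1.130000) = 2.465100
  k2 = f(1.160000, -0.735584) = 2.358608
  w ← -1.130000 + 0.32·2.358608 = -0.375246
t=1.320000, w=-0.375246:
  k1 = f(1.320000, -0.375246) = 2.261316
  k2 = f(1.480000, -0.013435) = 2.163627
  w ← -0.375246 + 0.32·2.163627 = 0.317115
w(1.64) ≈ 0.3171

0.3171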